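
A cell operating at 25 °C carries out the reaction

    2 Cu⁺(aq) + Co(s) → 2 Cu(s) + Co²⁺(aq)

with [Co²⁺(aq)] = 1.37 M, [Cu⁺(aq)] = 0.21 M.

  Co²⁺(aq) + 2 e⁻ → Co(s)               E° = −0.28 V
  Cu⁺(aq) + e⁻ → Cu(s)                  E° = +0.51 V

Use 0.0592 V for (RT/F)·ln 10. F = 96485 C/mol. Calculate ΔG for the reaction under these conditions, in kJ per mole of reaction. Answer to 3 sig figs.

With Cu⁺/Cu reduced at the cathode, E°cell = +0.51 − (−0.28) = +0.79 V and n = 2.
Q = [Co²⁺(aq)] / [Cu⁺(aq)]^2 = 31.1, so log Q = 1.492 and E = +0.79 − (0.0592/2)(1.492) = +0.7458 V.
Finally ΔG = −nFE = −(2)(96485 C/mol)(+0.7458 V) = −144 kJ/mol.

−144 kJ/mol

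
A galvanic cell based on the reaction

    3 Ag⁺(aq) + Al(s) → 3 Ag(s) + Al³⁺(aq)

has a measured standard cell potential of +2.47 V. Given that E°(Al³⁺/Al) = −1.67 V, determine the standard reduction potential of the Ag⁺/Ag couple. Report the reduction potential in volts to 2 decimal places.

+0.80 V

In the reaction as written the Ag⁺/Ag couple is reduced (cathode) and Al³⁺/Al is oxidized (anode), so E°cell = E°(Ag⁺/Ag) − E°(Al³⁺/Al).
E°(Ag⁺/Ag) = E°cell + E°(anode) = +2.47 + (−1.67) = +0.80 V.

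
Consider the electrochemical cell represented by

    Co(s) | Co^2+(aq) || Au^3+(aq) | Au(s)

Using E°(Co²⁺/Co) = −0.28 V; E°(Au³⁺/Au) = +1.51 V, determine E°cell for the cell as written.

By convention the left-hand electrode in cell notation is the anode (oxidation) and the right-hand electrode is the cathode (reduction).
E°cell = E°(right) − E°(left) = +1.51 − (−0.28) = +1.79 V.

+1.79 V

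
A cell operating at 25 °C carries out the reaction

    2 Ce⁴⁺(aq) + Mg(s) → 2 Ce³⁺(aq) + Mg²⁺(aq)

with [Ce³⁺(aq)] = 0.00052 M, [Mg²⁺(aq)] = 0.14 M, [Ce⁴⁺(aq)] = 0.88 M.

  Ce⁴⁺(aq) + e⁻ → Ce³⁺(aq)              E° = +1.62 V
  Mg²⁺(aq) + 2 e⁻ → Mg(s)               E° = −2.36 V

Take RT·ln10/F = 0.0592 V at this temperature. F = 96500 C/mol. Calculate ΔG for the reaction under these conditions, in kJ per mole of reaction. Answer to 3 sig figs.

−810 kJ/mol

With Ce⁴⁺/Ce³⁺ reduced at the cathode, E°cell = +1.62 − (−2.36) = +3.98 V and n = 2.
Here Q = ([Ce³⁺(aq)]^2·[Mg²⁺(aq)]) / [Ce⁴⁺(aq)]^2 = 4.89×10^−8 (log Q = −7.311), giving E = +3.98 − (0.0592/2)·(−7.311) = +4.1964 V.
Finally ΔG = −nFE = −(2)(96500 C/mol)(+4.1964 V) = −810 kJ/mol.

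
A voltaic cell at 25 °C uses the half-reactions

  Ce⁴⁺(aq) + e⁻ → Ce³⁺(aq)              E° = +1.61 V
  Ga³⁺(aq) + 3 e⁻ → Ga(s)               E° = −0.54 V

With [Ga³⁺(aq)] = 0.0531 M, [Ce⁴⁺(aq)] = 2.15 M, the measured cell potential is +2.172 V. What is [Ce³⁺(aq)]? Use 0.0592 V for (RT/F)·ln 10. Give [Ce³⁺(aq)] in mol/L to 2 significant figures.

With Ce⁴⁺/Ce³⁺ at the cathode and Ga³⁺/Ga at the anode, E°cell = +1.61 − (−0.54) = +2.15 V (n = 3).
From the Nernst equation, log Q = n(E° − E)/0.0592 = 3·(+2.15 − (+2.172))/0.0592 = −1.115.
For 3 Ce⁴⁺(aq) + Ga(s) → 3 Ce³⁺(aq) + Ga³⁺(aq), the reaction quotient is Q = ([Ce³⁺(aq)]^3·[Ga³⁺(aq)]) / [Ce⁴⁺(aq)]^3.
Substituting the known concentrations and solving, log [Ce³⁺(aq)] = 0.386 and [Ce³⁺(aq)] = 2.4 M.

2.4 M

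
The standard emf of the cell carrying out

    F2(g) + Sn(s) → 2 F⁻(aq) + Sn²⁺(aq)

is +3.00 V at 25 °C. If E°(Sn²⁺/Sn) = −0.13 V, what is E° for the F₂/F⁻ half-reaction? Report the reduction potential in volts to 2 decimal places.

In the reaction as written the F₂/F⁻ couple is reduced (cathode) and Sn²⁺/Sn is oxidized (anode), so E°cell = E°(F₂/F⁻) − E°(Sn²⁺/Sn).
E°(F₂/F⁻) = E°cell + E°(anode) = +3.00 + (−0.13) = +2.87 V.

+2.87 V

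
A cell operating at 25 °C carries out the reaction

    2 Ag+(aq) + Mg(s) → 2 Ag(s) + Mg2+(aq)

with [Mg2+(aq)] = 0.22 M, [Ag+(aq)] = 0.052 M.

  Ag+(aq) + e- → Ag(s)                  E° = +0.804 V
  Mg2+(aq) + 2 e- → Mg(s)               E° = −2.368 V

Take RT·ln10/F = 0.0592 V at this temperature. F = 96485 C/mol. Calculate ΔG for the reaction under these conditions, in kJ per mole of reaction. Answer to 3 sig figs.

−601 kJ/mol

The standard cell potential is +0.804 − (−2.368) = +3.172 V, with n = 2 electrons in the balanced equation.
Here Q = [Mg2+(aq)] / [Ag+(aq)]^2 = 81.4 (log Q = 1.910), giving E = +3.172 − (0.0592/2)·(1.910) = +3.1155 V.
Finally ΔG = −nFE = −(2)(96485 C/mol)(+3.1155 V) = −601 kJ/mol.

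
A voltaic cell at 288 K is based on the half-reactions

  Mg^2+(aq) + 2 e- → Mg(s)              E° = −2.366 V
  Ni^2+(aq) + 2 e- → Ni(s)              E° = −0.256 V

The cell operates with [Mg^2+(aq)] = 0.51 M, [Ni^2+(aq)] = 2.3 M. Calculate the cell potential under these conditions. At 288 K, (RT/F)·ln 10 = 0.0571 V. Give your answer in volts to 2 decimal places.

+2.13 V

The Ni²⁺/Ni couple has the more positive E°, so it is the cathode; Mg²⁺/Mg is the anode.
The standard potential is −0.256 − (−2.366) = +2.110 V and the balanced reaction transfers n = 2 electrons.
Balancing gives Ni^2+(aq) + Mg(s) → Ni(s) + Mg^2+(aq); hence Q = [Mg^2+(aq)] / [Ni^2+(aq)] = 0.222 (log Q = −0.654).
By the Nernst equation, E = +2.110 − (0.0571/2)·(−0.654) = +2.13 V.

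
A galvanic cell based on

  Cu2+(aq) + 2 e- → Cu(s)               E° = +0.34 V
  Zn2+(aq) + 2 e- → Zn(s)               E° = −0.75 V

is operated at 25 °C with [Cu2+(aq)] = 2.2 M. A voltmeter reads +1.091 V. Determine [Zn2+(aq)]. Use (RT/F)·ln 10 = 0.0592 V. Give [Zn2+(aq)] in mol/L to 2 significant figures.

2.0 M

Cu²⁺/Cu is the cathode (higher E°); E°cell = +0.34 − (−0.75) = +1.09 V with n = 2.
From the Nernst equation, log Q = n(E° − E)/0.0592 = 2·(+1.09 − (+1.091))/0.0592 = −0.034.
Balancing electrons gives Cu2+(aq) + Zn(s) → Cu(s) + Zn2+(aq); thus Q = [Zn2+(aq)] / [Cu2+(aq)].
Isolating [Zn2+(aq)] in Q = 10^{−0.034} yields log [Zn2+(aq)] = 0.308, i.e. 2.0 M.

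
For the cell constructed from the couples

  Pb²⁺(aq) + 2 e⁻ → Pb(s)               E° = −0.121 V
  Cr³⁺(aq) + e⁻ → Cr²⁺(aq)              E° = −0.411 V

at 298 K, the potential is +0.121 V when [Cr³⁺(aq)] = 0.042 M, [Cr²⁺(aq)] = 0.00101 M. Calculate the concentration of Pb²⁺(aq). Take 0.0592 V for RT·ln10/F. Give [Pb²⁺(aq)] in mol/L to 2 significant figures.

With Pb²⁺/Pb at the cathode and Cr³⁺/Cr²⁺ at the anode, E°cell = −0.121 − (−0.411) = +0.290 V (n = 2).
Rearranging E = E° − (0.0592/n)·log Q gives log Q = 2(+0.290 − (+0.121))/0.0592 = 5.709.
The balanced reaction is Pb²⁺(aq) + 2 Cr²⁺(aq) → Pb(s) + 2 Cr³⁺(aq), so Q = [Cr³⁺(aq)]^2 / ([Pb²⁺(aq)]·[Cr²⁺(aq)]^2).
Isolating [Pb²⁺(aq)] in Q = 10^{5.709} yields log [Pb²⁺(aq)] = −2.471, i.e. 0.0034 M.

0.0034 M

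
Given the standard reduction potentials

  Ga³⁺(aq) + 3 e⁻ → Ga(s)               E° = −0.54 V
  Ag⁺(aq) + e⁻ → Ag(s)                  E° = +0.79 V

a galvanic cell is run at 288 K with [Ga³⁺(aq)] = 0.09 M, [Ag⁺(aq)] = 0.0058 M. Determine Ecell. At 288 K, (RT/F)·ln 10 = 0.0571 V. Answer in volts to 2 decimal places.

Since E°(Ag⁺/Ag) > E°(Ga³⁺/Ga), Ag⁺/Ag serves as the cathode.
E°cell = +0.79 − (−0.54) = +1.33 V, with n = 3 electrons transferred.
For the overall reaction 3 Ag⁺(aq) + Ga(s) → 3 Ag(s) + Ga³⁺(aq), Q = [Ga³⁺(aq)] / [Ag⁺(aq)]^3 = 4.61×10^5, giving log Q = 5.664.
Applying E = E° − (RT ln10/nF)·log Q gives +1.33 − (0.0571/3)(5.664) = +1.22 V.

+1.22 V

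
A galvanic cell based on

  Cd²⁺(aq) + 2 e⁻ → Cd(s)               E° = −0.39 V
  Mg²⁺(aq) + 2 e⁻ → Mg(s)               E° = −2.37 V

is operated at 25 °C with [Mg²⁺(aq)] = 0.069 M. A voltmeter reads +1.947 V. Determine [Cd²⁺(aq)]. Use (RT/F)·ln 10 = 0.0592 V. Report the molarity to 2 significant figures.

Cd²⁺/Cd is the cathode (higher E°); E°cell = −0.39 − (−2.37) = +1.98 V with n = 2.
Since E = E° − (0.0592/n)·log Q, log Q = n(E° − E)/0.0592 = 1.115.
For Cd²⁺(aq) + Mg(s) → Cd(s) + Mg²⁺(aq), the reaction quotient is Q = [Mg²⁺(aq)] / [Cd²⁺(aq)].
Isolating [Cd²⁺(aq)] in Q = 10^{1.115} yields log [Cd²⁺(aq)] = −2.276, i.e. 0.0053 M.

0.0053 M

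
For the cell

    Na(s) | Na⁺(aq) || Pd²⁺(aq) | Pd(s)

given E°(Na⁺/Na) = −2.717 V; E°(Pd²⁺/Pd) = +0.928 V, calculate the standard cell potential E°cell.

By convention the left-hand electrode in cell notation is the anode (oxidation) and the right-hand electrode is the cathode (reduction).
E°cell = E°(right) − E°(left) = +0.928 − (−2.717) = +3.645 V.

+3.645 V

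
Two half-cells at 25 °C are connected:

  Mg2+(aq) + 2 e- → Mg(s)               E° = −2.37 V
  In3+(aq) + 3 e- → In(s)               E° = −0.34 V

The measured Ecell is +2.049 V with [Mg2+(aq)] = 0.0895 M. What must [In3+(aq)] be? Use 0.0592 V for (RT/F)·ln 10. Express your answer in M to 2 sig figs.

In³⁺/In is the cathode (higher E°); E°cell = −0.34 − (−2.37) = +2.03 V with n = 6.
Since E = E° − (0.0592/n)·log Q, log Q = n(E° − E)/0.0592 = −1.926.
Balancing electrons gives 2 In3+(aq) + 3 Mg(s) → 2 In(s) + 3 Mg2+(aq); thus Q = [Mg2+(aq)]^3 / [In3+(aq)]^2.
Substituting the known concentrations and solving, log [In3+(aq)] = −0.609 and [In3+(aq)] = 0.25 M.

0.25 M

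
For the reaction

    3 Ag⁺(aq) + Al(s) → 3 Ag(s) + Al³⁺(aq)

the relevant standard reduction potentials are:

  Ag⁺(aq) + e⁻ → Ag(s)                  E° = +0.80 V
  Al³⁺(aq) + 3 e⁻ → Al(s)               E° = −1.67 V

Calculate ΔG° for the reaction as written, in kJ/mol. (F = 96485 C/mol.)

In the reaction as written Ag⁺(aq) is reduced, so the Ag⁺/Ag couple is the cathode and Al³⁺/Al is the anode.
E°cell = +0.80 − (−1.67) = +2.47 V; balancing electrons gives n = 3.
ΔG° = −nFE°cell = −(3)(96485)(+2.47) J/mol = −715 kJ/mol.

−715 kJ/mol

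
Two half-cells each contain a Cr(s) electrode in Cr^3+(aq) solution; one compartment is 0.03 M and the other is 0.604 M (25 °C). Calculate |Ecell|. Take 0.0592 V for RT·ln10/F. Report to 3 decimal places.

0.026 V

For a concentration cell E°cell = 0, since both electrodes use the same couple.
The compartment with the higher Cr^3+(aq) concentration (0.604 M) acts as the cathode; ions are reduced there and produced at the dilute (0.03 M) anode.
With n = 3, Ecell = −(0.0592/3)·log([dilute]/[conc]) = −(0.0592/3)·log(0.03/0.604) = +0.026 V.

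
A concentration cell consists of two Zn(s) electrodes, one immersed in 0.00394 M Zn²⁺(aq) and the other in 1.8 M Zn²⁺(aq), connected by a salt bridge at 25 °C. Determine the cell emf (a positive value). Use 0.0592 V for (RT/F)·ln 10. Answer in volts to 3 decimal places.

For a concentration cell E°cell = 0, since both electrodes use the same couple.
The compartment with the higher Zn²⁺(aq) concentration (1.8 M) acts as the cathode; ions are reduced there and produced at the dilute (0.00394 M) anode.
With n = 2, Ecell = −(0.0592/2)·log([dilute]/[conc]) = −(0.0592/2)·log(0.00394/1.8) = +0.079 V.

0.079 V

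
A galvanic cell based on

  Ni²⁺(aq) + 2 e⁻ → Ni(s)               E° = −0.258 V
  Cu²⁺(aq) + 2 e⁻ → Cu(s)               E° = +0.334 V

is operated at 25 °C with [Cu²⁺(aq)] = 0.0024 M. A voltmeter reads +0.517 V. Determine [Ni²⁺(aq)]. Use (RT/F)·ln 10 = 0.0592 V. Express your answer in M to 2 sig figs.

0.82 M

With Cu²⁺/Cu at the cathode and Ni²⁺/Ni at the anode, E°cell = +0.334 − (−0.258) = +0.592 V (n = 2).
From the Nernst equation, log Q = n(E° − E)/0.0592 = 2·(+0.592 − (+0.517))/0.0592 = 2.534.
For Cu²⁺(aq) + Ni(s) → Cu(s) + Ni²⁺(aq), the reaction quotient is Q = [Ni²⁺(aq)] / [Cu²⁺(aq)].
Solving for the unknown gives log [Ni²⁺(aq)] = −0.086, so [Ni²⁺(aq)] ≈ 0.82 M.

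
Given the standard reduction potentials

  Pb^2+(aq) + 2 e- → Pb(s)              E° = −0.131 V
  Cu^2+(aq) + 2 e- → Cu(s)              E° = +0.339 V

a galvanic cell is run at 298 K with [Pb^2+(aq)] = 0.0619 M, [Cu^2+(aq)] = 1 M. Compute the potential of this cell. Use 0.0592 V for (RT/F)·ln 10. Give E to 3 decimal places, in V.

Cu²⁺/Cu is reduced (cathode, E° = +0.339 V) and Pb²⁺/Pb is oxidized (anode).
The standard potential is +0.339 − (−0.131) = +0.470 V and the balanced reaction transfers n = 2 electrons.
The balanced reaction is Cu^2+(aq) + Pb(s) → Cu(s) + Pb^2+(aq), so Q = [Pb^2+(aq)] / [Cu^2+(aq)] = 0.0619 and log Q = −1.208.
By the Nernst equation, E = +0.470 − (0.0592/2)·(−1.208) = +0.506 V.

+0.506 V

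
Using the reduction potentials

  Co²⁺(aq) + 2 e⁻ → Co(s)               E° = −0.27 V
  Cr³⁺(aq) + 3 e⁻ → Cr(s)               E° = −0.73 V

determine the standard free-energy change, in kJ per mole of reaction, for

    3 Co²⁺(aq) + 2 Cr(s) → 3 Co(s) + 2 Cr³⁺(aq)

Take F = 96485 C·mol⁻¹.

In the reaction as written Co²⁺(aq) is reduced, so the Co²⁺/Co couple is the cathode and Cr³⁺/Cr is the anode.
E°cell = −0.27 − (−0.73) = +0.46 V; balancing electrons gives n = 6.
ΔG° = −nFE°cell = −(6)(96485)(+0.46) J/mol = −266 kJ/mol.

−266 kJ/mol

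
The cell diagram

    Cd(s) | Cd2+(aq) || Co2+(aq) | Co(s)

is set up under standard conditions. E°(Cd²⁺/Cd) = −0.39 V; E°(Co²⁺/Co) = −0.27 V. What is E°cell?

By convention the left-hand electrode in cell notation is the anode (oxidation) and the right-hand electrode is the cathode (reduction).
E°cell = E°(right) − E°(left) = −0.27 − (−0.39) = +0.12 V.

+0.12 V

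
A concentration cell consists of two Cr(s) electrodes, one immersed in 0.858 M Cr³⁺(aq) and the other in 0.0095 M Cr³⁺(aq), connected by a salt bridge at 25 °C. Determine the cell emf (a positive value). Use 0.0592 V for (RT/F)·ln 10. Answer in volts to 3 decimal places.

0.039 V

For a concentration cell E°cell = 0, since both electrodes use the same couple.
The compartment with the higher Cr³⁺(aq) concentration (0.858 M) acts as the cathode; ions are reduced there and produced at the dilute (0.0095 M) anode.
With n = 3, Ecell = −(0.0592/3)·log([dilute]/[conc]) = −(0.0592/3)·log(0.0095/0.858) = +0.039 V.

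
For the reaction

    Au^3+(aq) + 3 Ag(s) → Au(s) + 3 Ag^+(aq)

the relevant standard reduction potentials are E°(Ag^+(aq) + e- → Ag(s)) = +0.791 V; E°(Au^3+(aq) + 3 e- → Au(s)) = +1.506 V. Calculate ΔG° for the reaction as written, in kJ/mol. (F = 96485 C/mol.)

−207 kJ/mol

In the reaction as written Au^3+(aq) is reduced, so the Au³⁺/Au couple is the cathode and Ag⁺/Ag is the anode.
E°cell = +1.506 − (+0.791) = +0.715 V; balancing electrons gives n = 3.
ΔG° = −nFE°cell = −(3)(96485)(+0.715) J/mol = −207 kJ/mol.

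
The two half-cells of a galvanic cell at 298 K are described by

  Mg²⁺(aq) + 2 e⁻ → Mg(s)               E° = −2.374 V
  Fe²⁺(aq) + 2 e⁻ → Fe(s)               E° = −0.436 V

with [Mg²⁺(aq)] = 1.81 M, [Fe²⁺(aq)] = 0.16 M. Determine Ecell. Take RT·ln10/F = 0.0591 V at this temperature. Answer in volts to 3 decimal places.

The Fe²⁺/Fe couple has the more positive E°, so it is the cathode; Mg²⁺/Mg is the anode.
E°cell = E°cat − E°an = −0.436 − (−2.374) = +1.938 V; n = 2.
For the overall reaction Fe²⁺(aq) + Mg(s) → Fe(s) + Mg²⁺(aq), Q = [Mg²⁺(aq)] / [Fe²⁺(aq)] = 11.3, giving log Q = 1.054.
Applying E = E° − (RT ln10/nF)·log Q gives +1.938 − (0.0591/2)(1.054) = +1.907 V.

+1.907 V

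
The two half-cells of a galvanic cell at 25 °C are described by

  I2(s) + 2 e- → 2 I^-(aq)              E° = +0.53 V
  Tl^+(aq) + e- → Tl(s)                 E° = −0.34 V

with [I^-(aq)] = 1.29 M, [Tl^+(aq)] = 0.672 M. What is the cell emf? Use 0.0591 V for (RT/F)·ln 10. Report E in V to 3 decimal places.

The I₂/I⁻ couple has the more positive E°, so it is the cathode; Tl⁺/Tl is the anode.
E°cell = E°cat − E°an = +0.53 − (−0.34) = +0.87 V; n = 2.
The balanced reaction is I2(s) + 2 Tl(s) → 2 I^-(aq) + 2 Tl^+(aq), so Q = [I^-(aq)]^2·[Tl^+(aq)]^2 = 0.751 and log Q = −0.124.
Applying E = E° − (RT ln10/nF)·log Q gives +0.87 − (0.0591/2)(−0.124) = +0.874 V.

+0.874 V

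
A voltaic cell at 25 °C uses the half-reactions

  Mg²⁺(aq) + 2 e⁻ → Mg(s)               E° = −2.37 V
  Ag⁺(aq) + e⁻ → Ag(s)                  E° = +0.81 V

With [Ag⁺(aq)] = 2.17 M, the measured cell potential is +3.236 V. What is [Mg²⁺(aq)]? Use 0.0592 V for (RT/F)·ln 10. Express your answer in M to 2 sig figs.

With Ag⁺/Ag at the cathode and Mg²⁺/Mg at the anode, E°cell = +0.81 − (−2.37) = +3.18 V (n = 2).
Rearranging E = E° − (0.0592/n)·log Q gives log Q = 2(+3.18 − (+3.236))/0.0592 = −1.892.
For 2 Ag⁺(aq) + Mg(s) → 2 Ag(s) + Mg²⁺(aq), the reaction quotient is Q = [Mg²⁺(aq)] / [Ag⁺(aq)]^2.
Solving for the unknown gives log [Mg²⁺(aq)] = −1.219, so [Mg²⁺(aq)] ≈ 0.060 M.

0.060 M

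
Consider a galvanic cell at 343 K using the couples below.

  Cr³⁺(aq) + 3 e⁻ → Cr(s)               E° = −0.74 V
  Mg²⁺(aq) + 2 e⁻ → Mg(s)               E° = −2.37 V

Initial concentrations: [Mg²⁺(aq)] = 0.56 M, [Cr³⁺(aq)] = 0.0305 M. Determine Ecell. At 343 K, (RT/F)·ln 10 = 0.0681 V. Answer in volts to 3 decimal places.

+1.604 V

The Cr³⁺/Cr couple has the more positive E°, so it is the cathode; Mg²⁺/Mg is the anode.
E°cell = E°cat − E°an = −0.74 − (−2.37) = +1.63 V; n = 6.
Balancing gives 2 Cr³⁺(aq) + 3 Mg(s) → 2 Cr(s) + 3 Mg²⁺(aq); hence Q = [Mg²⁺(aq)]^3 / [Cr³⁺(aq)]^2 = 189 (log Q = 2.276).
By the Nernst equation, E = +1.63 − (0.0681/6)·(2.276) = +1.604 V.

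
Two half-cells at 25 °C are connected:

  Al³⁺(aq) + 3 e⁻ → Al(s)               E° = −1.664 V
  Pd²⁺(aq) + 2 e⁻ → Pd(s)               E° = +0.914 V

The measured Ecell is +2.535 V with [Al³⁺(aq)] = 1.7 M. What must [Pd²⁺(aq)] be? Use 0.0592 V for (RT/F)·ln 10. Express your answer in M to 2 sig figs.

0.050 M

With Pd²⁺/Pd at the cathode and Al³⁺/Al at the anode, E°cell = +0.914 − (−1.664) = +2.578 V (n = 6).
From the Nernst equation, log Q = n(E° − E)/0.0592 = 6·(+2.578 − (+2.535))/0.0592 = 4.358.
Balancing electrons gives 3 Pd²⁺(aq) + 2 Al(s) → 3 Pd(s) + 2 Al³⁺(aq); thus Q = [Al³⁺(aq)]^2 / [Pd²⁺(aq)]^3.
Solving for the unknown gives log [Pd²⁺(aq)] = −1.299, so [Pd²⁺(aq)] ≈ 0.050 M.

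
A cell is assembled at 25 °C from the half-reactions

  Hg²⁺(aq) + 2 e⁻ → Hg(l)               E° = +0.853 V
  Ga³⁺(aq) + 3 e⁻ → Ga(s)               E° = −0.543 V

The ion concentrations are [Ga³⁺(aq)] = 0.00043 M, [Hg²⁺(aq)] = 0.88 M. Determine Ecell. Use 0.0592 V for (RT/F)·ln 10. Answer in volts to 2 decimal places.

The Hg²⁺/Hg couple has the more positive E°, so it is the cathode; Ga³⁺/Ga is the anode.
The standard potential is +0.853 − (−0.543) = +1.396 V and the balanced reaction transfers n = 6 electrons.
Balancing gives 3 Hg²⁺(aq) + 2 Ga(s) → 3 Hg(l) + 2 Ga³⁺(aq); hence Q = [Ga³⁺(aq)]^2 / [Hg²⁺(aq)]^3 = 2.71×10^−7 (log Q = −6.567).
E = E° − (0.0592/n)·log Q = +1.396 − (0.0592/6)(−6.567) = +1.46 V.

+1.46 V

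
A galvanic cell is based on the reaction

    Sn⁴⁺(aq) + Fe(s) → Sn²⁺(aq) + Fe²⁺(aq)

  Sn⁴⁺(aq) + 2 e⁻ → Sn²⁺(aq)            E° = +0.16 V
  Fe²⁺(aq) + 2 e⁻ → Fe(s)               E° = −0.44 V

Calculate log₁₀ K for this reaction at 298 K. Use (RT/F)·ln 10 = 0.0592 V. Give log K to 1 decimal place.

The Sn⁴⁺/Sn²⁺ couple is reduced (cathode); E°cell = +0.16 − (−0.44) = +0.60 V with n = 2.
At equilibrium E = 0, so log K = nE°cell / 0.0592 = (2)(+0.60) / 0.0592 = 20.3.

log K = 20.3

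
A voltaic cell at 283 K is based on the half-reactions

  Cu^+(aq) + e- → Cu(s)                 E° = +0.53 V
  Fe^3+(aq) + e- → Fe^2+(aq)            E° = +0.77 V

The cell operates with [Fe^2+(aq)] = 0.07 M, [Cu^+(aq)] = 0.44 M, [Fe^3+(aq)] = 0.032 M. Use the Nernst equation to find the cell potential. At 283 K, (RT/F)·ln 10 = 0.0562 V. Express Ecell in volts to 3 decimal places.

The Fe³⁺/Fe²⁺ couple has the more positive E°, so it is the cathode; Cu⁺/Cu is the anode.
E°cell = +0.77 − (+0.53) = +0.24 V, with n = 1 electron transferred.
Balancing gives Fe^3+(aq) + Cu(s) → Fe^2+(aq) + Cu^+(aq); hence Q = ([Fe^2+(aq)]·[Cu^+(aq)]) / [Fe^3+(aq)] = 0.963 (log Q = −0.017).
By the Nernst equation, E = +0.24 − (0.0562/1)·(−0.017) = +0.241 V.

+0.241 V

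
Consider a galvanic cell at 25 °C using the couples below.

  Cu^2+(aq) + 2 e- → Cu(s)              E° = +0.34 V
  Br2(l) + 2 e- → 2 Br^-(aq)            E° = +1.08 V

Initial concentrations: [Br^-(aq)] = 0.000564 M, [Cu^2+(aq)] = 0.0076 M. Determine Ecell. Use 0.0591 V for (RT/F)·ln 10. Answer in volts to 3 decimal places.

Br₂/Br⁻ is reduced (cathode, E° = +1.08 V) and Cu²⁺/Cu is oxidized (anode).
E°cell = E°cat − E°an = +1.08 − (+0.34) = +0.74 V; n = 2.
For the overall reaction Br2(l) + Cu(s) → 2 Br^-(aq) + Cu^2+(aq), Q = [Br^-(aq)]^2·[Cu^2+(aq)] = 2.42×10^−9, giving log Q = −8.617.
Applying E = E° − (RT ln10/nF)·log Q gives +0.74 − (0.0591/2)(−8.617) = +0.995 V.

+0.995 V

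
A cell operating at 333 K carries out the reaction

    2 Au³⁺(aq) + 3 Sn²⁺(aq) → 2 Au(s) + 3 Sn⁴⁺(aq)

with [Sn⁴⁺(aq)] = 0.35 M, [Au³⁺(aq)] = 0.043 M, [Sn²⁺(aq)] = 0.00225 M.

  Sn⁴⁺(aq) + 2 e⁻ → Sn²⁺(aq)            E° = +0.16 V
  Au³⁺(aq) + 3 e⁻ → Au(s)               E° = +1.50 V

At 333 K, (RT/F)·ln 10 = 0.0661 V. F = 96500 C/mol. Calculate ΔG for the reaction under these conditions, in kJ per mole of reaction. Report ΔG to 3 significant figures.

The standard cell potential is +1.50 − (+0.16) = +1.34 V, with n = 6 electrons in the balanced equation.
Q = [Sn⁴⁺(aq)]^3 / ([Au³⁺(aq)]^2·[Sn²⁺(aq)]^3) = 2.04×10^9, so log Q = 9.309 and E = +1.34 − (0.0661/6)(9.309) = +1.2374 V.
ΔG = −nFE = −(6)(96500)(+1.2374) J/mol = −716 kJ/mol.

−716 kJ/mol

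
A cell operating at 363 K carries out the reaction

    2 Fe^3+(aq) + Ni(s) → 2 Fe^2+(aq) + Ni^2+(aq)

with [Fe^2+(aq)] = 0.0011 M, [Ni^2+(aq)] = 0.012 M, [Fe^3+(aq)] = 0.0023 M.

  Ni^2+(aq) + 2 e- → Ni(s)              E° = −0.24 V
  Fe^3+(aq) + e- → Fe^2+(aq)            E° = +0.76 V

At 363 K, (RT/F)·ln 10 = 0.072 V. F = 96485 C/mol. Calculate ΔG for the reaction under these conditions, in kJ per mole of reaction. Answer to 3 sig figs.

E°cell = +0.76 − (−0.24) = +1.00 V; the balanced reaction transfers n = 2 electrons.
Here Q = ([Fe^2+(aq)]^2·[Ni^2+(aq)]) / [Fe^3+(aq)]^2 = 0.00274 (log Q = −2.561), giving E = +1.00 − (0.072/2)·(−2.561) = +1.0922 V.
ΔG = −nFE = −(2)(96485)(+1.0922) J/mol = −211 kJ/mol.

−211 kJ/mol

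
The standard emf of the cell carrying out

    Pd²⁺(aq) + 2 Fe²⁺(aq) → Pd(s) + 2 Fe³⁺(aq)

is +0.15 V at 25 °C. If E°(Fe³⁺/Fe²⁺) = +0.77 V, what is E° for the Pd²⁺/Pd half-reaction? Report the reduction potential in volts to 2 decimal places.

In the reaction as written the Pd²⁺/Pd couple is reduced (cathode) and Fe³⁺/Fe²⁺ is oxidized (anode), so E°cell = E°(Pd²⁺/Pd) − E°(Fe³⁺/Fe²⁺).
E°(Pd²⁺/Pd) = E°cell + E°(anode) = +0.15 + (+0.77) = +0.92 V.

+0.92 V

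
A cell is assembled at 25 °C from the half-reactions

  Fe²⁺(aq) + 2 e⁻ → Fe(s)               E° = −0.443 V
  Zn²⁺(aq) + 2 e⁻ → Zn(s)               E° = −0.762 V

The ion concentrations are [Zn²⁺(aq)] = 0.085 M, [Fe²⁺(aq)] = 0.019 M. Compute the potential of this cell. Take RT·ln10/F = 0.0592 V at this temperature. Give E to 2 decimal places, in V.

+0.30 V

Fe²⁺/Fe is reduced (cathode, E° = −0.443 V) and Zn²⁺/Zn is oxidized (anode).
E°cell = E°cat − E°an = −0.443 − (−0.762) = +0.319 V; n = 2.
For the overall reaction Fe²⁺(aq) + Zn(s) → Fe(s) + Zn²⁺(aq), Q = [Zn²⁺(aq)] / [Fe²⁺(aq)] = 4.47, giving log Q = 0.651.
Applying E = E° − (RT ln10/nF)·log Q gives +0.319 − (0.0592/2)(0.651) = +0.30 V.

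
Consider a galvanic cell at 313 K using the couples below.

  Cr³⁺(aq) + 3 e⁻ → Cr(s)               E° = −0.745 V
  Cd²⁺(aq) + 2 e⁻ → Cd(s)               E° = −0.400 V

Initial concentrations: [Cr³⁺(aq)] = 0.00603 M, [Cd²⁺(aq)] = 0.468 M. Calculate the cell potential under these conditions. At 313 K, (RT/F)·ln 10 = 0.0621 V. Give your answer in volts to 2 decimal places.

Since E°(Cd²⁺/Cd) > E°(Cr³⁺/Cr), Cd²⁺/Cd serves as the cathode.
The standard potential is −0.400 − (−0.745) = +0.345 V and the balanced reaction transfers n = 6 electrons.
Balancing gives 3 Cd²⁺(aq) + 2 Cr(s) → 3 Cd(s) + 2 Cr³⁺(aq); hence Q = [Cr³⁺(aq)]^2 / [Cd²⁺(aq)]^3 = 0.000355 (log Q = −3.450).
E = E° − (0.0621/n)·log Q = +0.345 − (0.0621/6)(−3.450) = +0.38 V.

+0.38 V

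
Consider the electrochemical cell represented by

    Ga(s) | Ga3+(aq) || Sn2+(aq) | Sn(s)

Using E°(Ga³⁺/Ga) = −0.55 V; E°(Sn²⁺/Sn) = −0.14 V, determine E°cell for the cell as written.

By convention the left-hand electrode in cell notation is the anode (oxidation) and the right-hand electrode is the cathode (reduction).
E°cell = E°(right) − E°(left) = −0.14 − (−0.55) = +0.41 V.

+0.41 V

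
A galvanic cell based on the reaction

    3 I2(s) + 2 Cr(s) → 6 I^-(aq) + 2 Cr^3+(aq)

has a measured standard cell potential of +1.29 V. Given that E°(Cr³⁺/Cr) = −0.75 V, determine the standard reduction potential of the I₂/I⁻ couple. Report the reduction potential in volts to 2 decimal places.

+0.54 V

In the reaction as written the I₂/I⁻ couple is reduced (cathode) and Cr³⁺/Cr is oxidized (anode), so E°cell = E°(I₂/I⁻) − E°(Cr³⁺/Cr).
E°(I₂/I⁻) = E°cell + E°(anode) = +1.29 + (−0.75) = +0.54 V.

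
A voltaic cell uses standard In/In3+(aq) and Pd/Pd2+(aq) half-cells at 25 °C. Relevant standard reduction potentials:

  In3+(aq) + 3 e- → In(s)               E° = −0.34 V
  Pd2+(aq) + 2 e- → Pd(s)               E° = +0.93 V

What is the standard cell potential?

+1.27 V

Of the two couples in this cell, the one with the more positive reduction potential is reduced at the cathode: here that is Pd²⁺/Pd (+0.93 V); In³⁺/In (−0.34 V) is the anode.
E°cell = E°(cathode) − E°(anode) = +0.93 − (−0.34) = +1.27 V.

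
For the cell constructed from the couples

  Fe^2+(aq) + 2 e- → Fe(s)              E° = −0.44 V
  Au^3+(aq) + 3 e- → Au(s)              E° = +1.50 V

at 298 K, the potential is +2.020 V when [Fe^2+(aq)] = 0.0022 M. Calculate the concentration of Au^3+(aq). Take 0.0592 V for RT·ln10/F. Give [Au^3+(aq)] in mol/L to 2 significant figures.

The Au³⁺/Au couple has the larger reduction potential, so it is the cathode: E°cell = +1.50 − (−0.44) = +1.94 V and n = 6.
Since E = E° − (0.0592/n)·log Q, log Q = n(E° − E)/0.0592 = −8.108.
Balancing electrons gives 2 Au^3+(aq) + 3 Fe(s) → 2 Au(s) + 3 Fe^2+(aq); thus Q = [Fe^2+(aq)]^3 / [Au^3+(aq)]^2.
Isolating [Au^3+(aq)] in Q = 10^{−8.108} yields log [Au^3+(aq)] = 0.068, i.e. 1.2 M.

1.2 M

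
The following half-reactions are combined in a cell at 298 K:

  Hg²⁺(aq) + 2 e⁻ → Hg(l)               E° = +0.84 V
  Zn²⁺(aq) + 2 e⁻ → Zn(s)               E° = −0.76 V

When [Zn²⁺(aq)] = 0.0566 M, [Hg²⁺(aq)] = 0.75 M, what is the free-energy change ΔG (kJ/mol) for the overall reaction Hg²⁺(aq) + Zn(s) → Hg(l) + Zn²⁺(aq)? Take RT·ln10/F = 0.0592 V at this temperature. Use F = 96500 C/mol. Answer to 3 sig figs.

−315 kJ/mol

The standard cell potential is +0.84 − (−0.76) = +1.60 V, with n = 2 electrons in the balanced equation.
The reaction quotient is [Zn²⁺(aq)] / [Hg²⁺(aq)] = 0.0755; by Nernst, E = +1.60 − (0.0592/2)(−1.122) = +1.6332 V.
Then ΔG = −nFE = −2 × 96500 × +1.6332 J/mol = −315 kJ/mol.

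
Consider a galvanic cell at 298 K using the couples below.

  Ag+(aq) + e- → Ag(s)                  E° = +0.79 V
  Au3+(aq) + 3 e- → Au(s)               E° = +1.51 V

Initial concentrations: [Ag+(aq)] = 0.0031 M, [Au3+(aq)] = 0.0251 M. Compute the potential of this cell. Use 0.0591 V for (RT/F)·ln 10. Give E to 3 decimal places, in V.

Au³⁺/Au is reduced (cathode, E° = +1.51 V) and Ag⁺/Ag is oxidized (anode).
E°cell = E°cat − E°an = +1.51 − (+0.79) = +0.72 V; n = 3.
Balancing gives Au3+(aq) + 3 Ag(s) → Au(s) + 3 Ag+(aq); hence Q = [Ag+(aq)]^3 / [Au3+(aq)] = 1.19×10^−6 (log Q = −5.926).
By the Nernst equation, E = +0.72 − (0.0591/3)·(−5.926) = +0.837 V.

+0.837 V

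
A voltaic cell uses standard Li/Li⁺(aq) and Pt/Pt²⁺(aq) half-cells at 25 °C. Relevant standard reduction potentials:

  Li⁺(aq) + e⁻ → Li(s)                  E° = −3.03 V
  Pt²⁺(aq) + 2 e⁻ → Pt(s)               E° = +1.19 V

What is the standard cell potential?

+4.22 V

Of the two couples in this cell, the one with the more positive reduction potential is reduced at the cathode: here that is Pt²⁺/Pt (+1.19 V); Li⁺/Li (−3.03 V) is the anode.
E°cell = E°(cathode) − E°(anode) = +1.19 − (−3.03) = +4.22 V.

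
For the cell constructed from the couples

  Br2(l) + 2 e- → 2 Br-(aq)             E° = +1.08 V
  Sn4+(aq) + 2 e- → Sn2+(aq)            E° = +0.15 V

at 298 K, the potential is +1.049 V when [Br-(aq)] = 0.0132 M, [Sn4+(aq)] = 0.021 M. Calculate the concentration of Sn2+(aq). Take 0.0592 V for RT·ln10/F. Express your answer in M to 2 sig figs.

The Br₂/Br⁻ couple has the larger reduction potential, so it is the cathode: E°cell = +1.08 − (+0.15) = +0.93 V and n = 2.
Rearranging E = E° − (0.0592/n)·log Q gives log Q = 2(+0.93 − (+1.049))/0.0592 = −4.020.
The balanced reaction is Br2(l) + Sn2+(aq) → 2 Br-(aq) + Sn4+(aq), so Q = ([Br-(aq)]^2·[Sn4+(aq)]) / [Sn2+(aq)].
Solving for the unknown gives log [Sn2+(aq)] = −1.417, so [Sn2+(aq)] ≈ 0.038 M.

0.038 M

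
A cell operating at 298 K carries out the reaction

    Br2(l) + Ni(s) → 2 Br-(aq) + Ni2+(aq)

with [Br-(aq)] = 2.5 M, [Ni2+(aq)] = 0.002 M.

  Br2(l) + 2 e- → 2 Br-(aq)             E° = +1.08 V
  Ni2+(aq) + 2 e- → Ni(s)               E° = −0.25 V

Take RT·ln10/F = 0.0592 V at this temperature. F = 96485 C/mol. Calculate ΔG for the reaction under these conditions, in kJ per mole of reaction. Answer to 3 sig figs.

−268 kJ/mol

E°cell = +1.08 − (−0.25) = +1.33 V; the balanced reaction transfers n = 2 electrons.
The reaction quotient is [Br-(aq)]^2·[Ni2+(aq)] = 0.0125; by Nernst, E = +1.33 − (0.0592/2)(−1.903) = +1.3863 V.
Then ΔG = −nFE = −2 × 96485 × +1.3863 J/mol = −268 kJ/mol.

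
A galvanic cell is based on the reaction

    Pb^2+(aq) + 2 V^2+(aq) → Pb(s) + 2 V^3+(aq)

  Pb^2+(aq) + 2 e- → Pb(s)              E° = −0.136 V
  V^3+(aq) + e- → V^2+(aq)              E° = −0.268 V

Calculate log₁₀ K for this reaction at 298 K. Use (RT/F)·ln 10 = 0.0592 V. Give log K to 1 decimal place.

The Pb²⁺/Pb couple is reduced (cathode); E°cell = −0.136 − (−0.268) = +0.132 V with n = 2.
At equilibrium E = 0, so log K = nE°cell / 0.0592 = (2)(+0.132) / 0.0592 = 4.5.

log K = 4.5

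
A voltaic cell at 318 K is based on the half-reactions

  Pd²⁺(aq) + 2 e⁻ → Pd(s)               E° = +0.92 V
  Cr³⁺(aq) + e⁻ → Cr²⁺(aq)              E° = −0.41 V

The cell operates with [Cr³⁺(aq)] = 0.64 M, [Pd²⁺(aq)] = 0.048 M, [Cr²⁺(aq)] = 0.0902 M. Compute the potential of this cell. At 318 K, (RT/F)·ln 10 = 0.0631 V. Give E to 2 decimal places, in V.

Pd²⁺/Pd is reduced (cathode, E° = +0.92 V) and Cr³⁺/Cr²⁺ is oxidized (anode).
The standard potential is +0.92 − (−0.41) = +1.33 V and the balanced reaction transfers n = 2 electrons.
The balanced reaction is Pd²⁺(aq) + 2 Cr²⁺(aq) → Pd(s) + 2 Cr³⁺(aq), so Q = [Cr³⁺(aq)]^2 / ([Pd²⁺(aq)]·[Cr²⁺(aq)]^2) = 1.05×10^3 and log Q = 3.021.
By the Nernst equation, E = +1.33 − (0.0631/2)·(3.021) = +1.23 V.

+1.23 V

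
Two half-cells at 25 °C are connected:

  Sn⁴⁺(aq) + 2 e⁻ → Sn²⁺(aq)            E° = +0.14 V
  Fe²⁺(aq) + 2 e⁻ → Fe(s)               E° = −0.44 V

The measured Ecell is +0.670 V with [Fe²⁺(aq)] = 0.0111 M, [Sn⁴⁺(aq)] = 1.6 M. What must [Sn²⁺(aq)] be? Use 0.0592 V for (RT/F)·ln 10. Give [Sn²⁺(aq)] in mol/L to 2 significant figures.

0.13 M

Sn⁴⁺/Sn²⁺ is the cathode (higher E°); E°cell = +0.14 − (−0.44) = +0.58 V with n = 2.
Rearranging E = E° − (0.0592/n)·log Q gives log Q = 2(+0.58 − (+0.670))/0.0592 = −3.041.
Balancing electrons gives Sn⁴⁺(aq) + Fe(s) → Sn²⁺(aq) + Fe²⁺(aq); thus Q = ([Sn²⁺(aq)]·[Fe²⁺(aq)]) / [Sn⁴⁺(aq)].
Isolating [Sn²⁺(aq)] in Q = 10^{−3.041} yields log [Sn²⁺(aq)] = −0.882, i.e. 0.13 M.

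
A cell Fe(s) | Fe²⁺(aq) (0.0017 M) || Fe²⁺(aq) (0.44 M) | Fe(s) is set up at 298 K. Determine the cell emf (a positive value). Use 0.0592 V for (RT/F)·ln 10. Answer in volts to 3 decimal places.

0.071 V

For a concentration cell E°cell = 0, since both electrodes use the same couple.
The compartment with the higher Fe²⁺(aq) concentration (0.44 M) acts as the cathode; ions are reduced there and produced at the dilute (0.0017 M) anode.
With n = 2, Ecell = −(0.0592/2)·log([dilute]/[conc]) = −(0.0592/2)·log(0.0017/0.44) = +0.071 V.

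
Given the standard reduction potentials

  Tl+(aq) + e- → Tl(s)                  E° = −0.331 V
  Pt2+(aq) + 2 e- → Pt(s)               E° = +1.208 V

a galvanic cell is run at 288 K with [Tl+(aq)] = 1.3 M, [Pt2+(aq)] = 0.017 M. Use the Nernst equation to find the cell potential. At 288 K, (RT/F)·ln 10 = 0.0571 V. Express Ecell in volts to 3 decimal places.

+1.482 V

The Pt²⁺/Pt couple has the more positive E°, so it is the cathode; Tl⁺/Tl is the anode.
E°cell = +1.208 − (−0.331) = +1.539 V, with n = 2 electrons transferred.
Balancing gives Pt2+(aq) + 2 Tl(s) → Pt(s) + 2 Tl+(aq); hence Q = [Tl+(aq)]^2 / [Pt2+(aq)] = 99.4 (log Q = 1.997).
By the Nernst equation, E = +1.539 − (0.0571/2)·(1.997) = +1.482 V.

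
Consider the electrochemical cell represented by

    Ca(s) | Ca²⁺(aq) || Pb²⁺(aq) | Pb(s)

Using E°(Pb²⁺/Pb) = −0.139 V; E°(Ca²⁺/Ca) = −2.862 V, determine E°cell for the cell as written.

By convention the left-hand electrode in cell notation is the anode (oxidation) and the right-hand electrode is the cathode (reduction).
E°cell = E°(right) − E°(left) = −0.139 − (−2.862) = +2.723 V.

+2.723 V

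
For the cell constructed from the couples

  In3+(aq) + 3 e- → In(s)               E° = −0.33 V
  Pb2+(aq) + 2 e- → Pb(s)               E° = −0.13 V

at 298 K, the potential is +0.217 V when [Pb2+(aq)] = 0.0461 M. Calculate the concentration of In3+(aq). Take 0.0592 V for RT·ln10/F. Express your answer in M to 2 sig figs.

Pb²⁺/Pb is the cathode (higher E°); E°cell = −0.13 − (−0.33) = +0.20 V with n = 6.
Since E = E° − (0.0592/n)·log Q, log Q = n(E° − E)/0.0592 = −1.723.
Balancing electrons gives 3 Pb2+(aq) + 2 In(s) → 3 Pb(s) + 2 In3+(aq); thus Q = [In3+(aq)]^2 / [Pb2+(aq)]^3.
Isolating [In3+(aq)] in Q = 10^{−1.723} yields log [In3+(aq)] = −2.866, i.e. 0.0014 M.

0.0014 M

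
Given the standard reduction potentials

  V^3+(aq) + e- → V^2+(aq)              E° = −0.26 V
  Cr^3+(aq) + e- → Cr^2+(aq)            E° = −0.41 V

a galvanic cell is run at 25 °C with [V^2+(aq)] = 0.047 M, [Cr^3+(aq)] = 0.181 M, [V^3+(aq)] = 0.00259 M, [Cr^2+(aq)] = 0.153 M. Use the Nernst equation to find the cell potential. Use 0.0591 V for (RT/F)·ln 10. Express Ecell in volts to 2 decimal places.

+0.07 V

V³⁺/V²⁺ is reduced (cathode, E° = −0.26 V) and Cr³⁺/Cr²⁺ is oxidized (anode).
The standard potential is −0.26 − (−0.41) = +0.15 V and the balanced reaction transfers n = 1 electron.
For the overall reaction V^3+(aq) + Cr^2+(aq) → V^2+(aq) + Cr^3+(aq), Q = ([V^2+(aq)]·[Cr^3+(aq)]) / ([V^3+(aq)]·[Cr^2+(aq)]) = 21.5, giving log Q = 1.332.
By the Nernst equation, E = +0.15 − (0.0591/1)·(1.332) = +0.07 V.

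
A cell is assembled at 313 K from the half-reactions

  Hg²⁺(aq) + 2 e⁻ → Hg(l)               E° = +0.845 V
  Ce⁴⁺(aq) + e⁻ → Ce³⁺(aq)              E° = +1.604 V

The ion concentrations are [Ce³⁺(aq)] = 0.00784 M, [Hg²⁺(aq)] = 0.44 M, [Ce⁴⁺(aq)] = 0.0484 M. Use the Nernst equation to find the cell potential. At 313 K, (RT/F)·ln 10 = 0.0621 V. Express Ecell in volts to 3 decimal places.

+0.819 V

The Ce⁴⁺/Ce³⁺ couple has the more positive E°, so it is the cathode; Hg²⁺/Hg is the anode.
E°cell = E°cat − E°an = +1.604 − (+0.845) = +0.759 V; n = 2.
Balancing gives 2 Ce⁴⁺(aq) + Hg(l) → 2 Ce³⁺(aq) + Hg²⁺(aq); hence Q = ([Ce³⁺(aq)]^2·[Hg²⁺(aq)]) / [Ce⁴⁺(aq)]^2 = 0.0115 (log Q = −1.938).
Applying E = E° − (RT ln10/nF)·log Q gives +0.759 − (0.0621/2)(−1.938) = +0.819 V.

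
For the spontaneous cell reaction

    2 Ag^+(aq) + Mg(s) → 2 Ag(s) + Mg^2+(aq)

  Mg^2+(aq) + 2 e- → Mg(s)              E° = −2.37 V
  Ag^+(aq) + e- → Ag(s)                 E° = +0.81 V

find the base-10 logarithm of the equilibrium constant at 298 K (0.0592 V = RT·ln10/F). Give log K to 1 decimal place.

log K = 107.4

The Ag⁺/Ag couple is reduced (cathode); E°cell = +0.81 − (−2.37) = +3.18 V with n = 2.
At equilibrium E = 0, so log K = nE°cell / 0.0592 = (2)(+3.18) / 0.0592 = 107.4.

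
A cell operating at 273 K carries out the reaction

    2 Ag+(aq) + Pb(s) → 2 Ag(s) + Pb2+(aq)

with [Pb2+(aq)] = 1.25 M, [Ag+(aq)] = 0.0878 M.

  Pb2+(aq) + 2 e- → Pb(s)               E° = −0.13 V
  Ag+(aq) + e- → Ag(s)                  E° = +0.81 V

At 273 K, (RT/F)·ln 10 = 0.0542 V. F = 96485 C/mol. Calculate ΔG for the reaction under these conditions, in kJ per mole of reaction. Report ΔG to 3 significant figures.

−170 kJ/mol

With Ag⁺/Ag reduced at the cathode, E°cell = +0.81 − (−0.13) = +0.94 V and n = 2.
The reaction quotient is [Pb2+(aq)] / [Ag+(aq)]^2 = 162; by Nernst, E = +0.94 − (0.0542/2)(2.210) = +0.8801 V.
ΔG = −nFE = −(2)(96485)(+0.8801) J/mol = −170 kJ/mol.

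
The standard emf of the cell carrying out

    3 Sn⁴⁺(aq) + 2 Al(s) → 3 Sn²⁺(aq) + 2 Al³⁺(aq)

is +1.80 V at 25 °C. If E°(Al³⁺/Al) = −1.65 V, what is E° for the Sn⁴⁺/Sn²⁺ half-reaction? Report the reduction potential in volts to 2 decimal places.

+0.15 V

In the reaction as written the Sn⁴⁺/Sn²⁺ couple is reduced (cathode) and Al³⁺/Al is oxidized (anode), so E°cell = E°(Sn⁴⁺/Sn²⁺) − E°(Al³⁺/Al).
E°(Sn⁴⁺/Sn²⁺) = E°cell + E°(anode) = +1.80 + (−1.65) = +0.15 V.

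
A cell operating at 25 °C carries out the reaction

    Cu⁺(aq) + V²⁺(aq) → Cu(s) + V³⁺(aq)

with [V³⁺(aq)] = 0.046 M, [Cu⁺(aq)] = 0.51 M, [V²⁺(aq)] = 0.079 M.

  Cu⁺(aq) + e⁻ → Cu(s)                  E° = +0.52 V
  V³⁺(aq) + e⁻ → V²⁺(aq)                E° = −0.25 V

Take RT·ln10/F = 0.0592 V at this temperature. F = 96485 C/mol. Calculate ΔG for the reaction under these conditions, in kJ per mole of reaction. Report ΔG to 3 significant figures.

With Cu⁺/Cu reduced at the cathode, E°cell = +0.52 − (−0.25) = +0.77 V and n = 1.
The reaction quotient is [V³⁺(aq)] / ([Cu⁺(aq)]·[V²⁺(aq)]) = 1.14; by Nernst, E = +0.77 − (0.0592/1)(0.058) = +0.7666 V.
Finally ΔG = −nFE = −(1)(96485 C/mol)(+0.7666 V) = −74.0 kJ/mol.

−74.0 kJ/mol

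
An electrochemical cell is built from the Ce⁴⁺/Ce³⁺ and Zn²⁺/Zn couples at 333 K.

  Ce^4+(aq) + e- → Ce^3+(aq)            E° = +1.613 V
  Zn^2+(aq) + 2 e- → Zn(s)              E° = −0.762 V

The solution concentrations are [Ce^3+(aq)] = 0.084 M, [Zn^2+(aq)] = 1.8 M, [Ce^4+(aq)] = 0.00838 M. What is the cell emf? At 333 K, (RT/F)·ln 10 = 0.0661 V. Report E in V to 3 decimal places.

+2.300 V

Since E°(Ce⁴⁺/Ce³⁺) > E°(Zn²⁺/Zn), Ce⁴⁺/Ce³⁺ serves as the cathode.
E°cell = +1.613 − (−0.762) = +2.375 V, with n = 2 electrons transferred.
Balancing gives 2 Ce^4+(aq) + Zn(s) → 2 Ce^3+(aq) + Zn^2+(aq); hence Q = ([Ce^3+(aq)]^2·[Zn^2+(aq)]) / [Ce^4+(aq)]^2 = 181 (log Q = 2.257).
Applying E = E° − (RT ln10/nF)·log Q gives +2.375 − (0.0661/2)(2.257) = +2.300 V.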